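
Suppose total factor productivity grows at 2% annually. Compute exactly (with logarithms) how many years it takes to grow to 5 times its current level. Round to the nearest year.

t = ln(5) / ln(1 + 0.02) = 1.6094 / 0.019803 ≈ 81.27.
≈ 81 years.

81 years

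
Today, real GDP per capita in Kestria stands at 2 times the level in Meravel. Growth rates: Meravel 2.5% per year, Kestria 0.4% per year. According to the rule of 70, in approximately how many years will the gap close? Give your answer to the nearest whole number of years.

What matters is the difference: 2.1 pp.
Rule of 70 on the gap: the ratio halves every 70/2.1 ≈ 33.33 years.
A 2 times gap closes after 1 halving: 1 × 33.33 ≈ 33 years.

about 33 years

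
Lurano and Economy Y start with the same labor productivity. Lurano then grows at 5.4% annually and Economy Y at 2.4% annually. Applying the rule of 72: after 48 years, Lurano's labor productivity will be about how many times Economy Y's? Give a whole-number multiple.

Rate gap = 5.4% − 2.4% = 3 points.
The ratio doubles every 72/3 ≈ 24.00 years.
48/24.00 ≈ 2.00 doublings → ratio ≈ 2^2.00 ≈ 4.

approximately 4 times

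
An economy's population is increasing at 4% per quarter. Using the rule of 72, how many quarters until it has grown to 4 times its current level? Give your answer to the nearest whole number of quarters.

36 quarters

Doubling time ≈ 72/4 = 18.00 quarters.
4× is 2 doublings, so 2 × 18.00 ≈ 36 quarters.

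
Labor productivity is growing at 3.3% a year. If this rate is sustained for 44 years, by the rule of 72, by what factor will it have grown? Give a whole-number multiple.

roughly 4 times

72/3.3 ≈ 21.82 years per doubling.
44 years fits 2 doublings: 2^2 = 4.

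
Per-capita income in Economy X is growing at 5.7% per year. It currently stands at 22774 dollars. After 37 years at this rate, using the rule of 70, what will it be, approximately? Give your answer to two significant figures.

≈ 180000 dollars

Doubling time ≈ 70/5.7 = 12.28 years.
37 years is 37/12.28 ≈ 3.01 doublings, a factor of 2^3.01 ≈ 8.06.
22774 × 8.06 ≈ 180000 dollars.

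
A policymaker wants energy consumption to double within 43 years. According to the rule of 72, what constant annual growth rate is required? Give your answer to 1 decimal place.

approximately 1.7%

72 / 43 ≈ 1.67, so about 1.7% a year.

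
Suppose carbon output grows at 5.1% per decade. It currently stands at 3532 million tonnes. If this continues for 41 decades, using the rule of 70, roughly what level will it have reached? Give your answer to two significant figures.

Doubling time ≈ 70/5.1 = 13.73 decades.
41 decades is 41/13.73 ≈ 2.99 doublings, a factor of 2^2.99 ≈ 7.94.
3532 × 7.94 ≈ 28000 million tonnes.

around 28000 million tonnes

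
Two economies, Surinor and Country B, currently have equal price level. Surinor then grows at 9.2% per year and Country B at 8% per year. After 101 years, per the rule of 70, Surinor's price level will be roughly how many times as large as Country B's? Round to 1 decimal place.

Only the 1.2-point difference matters.
70/1.2 ≈ 58.33 years per doubling of the ratio; 101 years gives 1.73 doublings, so ≈ 3.3×.

3.3 times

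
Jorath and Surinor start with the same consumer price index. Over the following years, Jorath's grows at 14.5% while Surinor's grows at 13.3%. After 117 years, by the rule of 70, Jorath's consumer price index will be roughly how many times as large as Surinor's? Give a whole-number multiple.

about 4 times

Only the 1.2-point difference matters.
70/1.2 ≈ 58.33 years per doubling of the ratio; 117 years gives 2.01 doublings, so ≈ 4×.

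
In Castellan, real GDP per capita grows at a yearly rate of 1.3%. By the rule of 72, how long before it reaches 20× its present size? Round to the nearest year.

Doubling time ≈ 72/1.3 = 55.38 years.
20× is log₂ 20 ≈ 4.32 doublings, so ≈ 4.32 × 55.38 = 239 years.

239 years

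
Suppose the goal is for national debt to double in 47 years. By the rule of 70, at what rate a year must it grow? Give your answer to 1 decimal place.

about 1.5% a year

70 / 47 ≈ 1.49, so about 1.5% a year.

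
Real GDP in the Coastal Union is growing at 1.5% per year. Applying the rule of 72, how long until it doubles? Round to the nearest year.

At 1.5%, doubling takes about 72/1.5 = 48.00 years.

around 48 years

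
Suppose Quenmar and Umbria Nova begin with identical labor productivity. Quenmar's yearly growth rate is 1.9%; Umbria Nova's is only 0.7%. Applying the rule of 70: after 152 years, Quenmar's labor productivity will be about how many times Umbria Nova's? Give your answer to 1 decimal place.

around 6.1 times

Only the 1.2-point difference matters.
70/1.2 ≈ 58.33 years per doubling of the ratio; 152 years gives 2.61 doublings, so ≈ 6.1×.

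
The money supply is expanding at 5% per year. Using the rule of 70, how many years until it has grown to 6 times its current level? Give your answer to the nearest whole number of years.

Doubling time ≈ 70/5 = 14.00 years.
Reaching 6× takes log₂(6) ≈ 2.58 doublings.
2.58 × 14.00 ≈ 36 years.

36 years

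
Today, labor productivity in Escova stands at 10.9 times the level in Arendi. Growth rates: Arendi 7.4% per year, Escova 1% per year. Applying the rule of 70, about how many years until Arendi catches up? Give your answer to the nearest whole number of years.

What matters is the difference: 6.4 pp.
Rule of 70 on the gap: the ratio halves every 70/6.4 ≈ 10.94 years.
A 10.9 times gap takes log₂(10.9) ≈ 3.45 halvings to close: 3.45 × 10.94 ≈ 38 years.

roughly 38 years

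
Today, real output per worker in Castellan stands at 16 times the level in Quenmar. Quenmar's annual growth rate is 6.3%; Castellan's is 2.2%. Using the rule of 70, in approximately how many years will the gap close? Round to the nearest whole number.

about 68 years

What matters is the difference: 4.1 pp.
Rule of 70 on the gap: the ratio halves every 70/4.1 ≈ 17.07 years.
A 16 times gap closes after 4 halvings: 4 × 17.07 ≈ 68 years.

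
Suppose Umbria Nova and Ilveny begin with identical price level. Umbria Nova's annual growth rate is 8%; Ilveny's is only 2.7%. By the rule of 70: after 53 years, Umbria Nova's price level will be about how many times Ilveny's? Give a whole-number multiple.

16 times

Only the 5.3-point difference matters.
70/5.3 ≈ 13.21 years per doubling of the ratio; 53 years gives 4.01 doublings, so ≈ 16×.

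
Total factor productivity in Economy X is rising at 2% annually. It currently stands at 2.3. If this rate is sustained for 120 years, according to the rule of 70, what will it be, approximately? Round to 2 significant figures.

25

It doubles every 70/2 ≈ 35.00 years, so 120 years is 3.43 doublings.
2^3.43 ≈ 10.78; 2.3 × 10.78 ≈ 25.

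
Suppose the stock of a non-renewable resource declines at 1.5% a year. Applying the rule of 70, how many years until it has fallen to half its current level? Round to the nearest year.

about 47 years

Falling at 1.5%, it halves about every 70/1.5 = 46.67 years.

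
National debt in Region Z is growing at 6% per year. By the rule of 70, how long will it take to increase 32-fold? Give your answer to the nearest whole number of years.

One doubling takes 70/6 = 11.67 years.
32× is 5 doublings, so 5 × 11.67 ≈ 58 years.

around 58 years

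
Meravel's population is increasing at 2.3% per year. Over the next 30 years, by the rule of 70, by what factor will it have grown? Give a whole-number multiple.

roughly 2 times

70/2.3 ≈ 30.43 years per doubling.
30 years fits 1 doubling: 2^1 = 2.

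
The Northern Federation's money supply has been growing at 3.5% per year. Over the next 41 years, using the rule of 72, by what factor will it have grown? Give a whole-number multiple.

roughly 4 times

Doubling time ≈ 72/3.5 = 20.57 years.
41/20.57 ≈ 2 doublings, so about 2^2 = 4×.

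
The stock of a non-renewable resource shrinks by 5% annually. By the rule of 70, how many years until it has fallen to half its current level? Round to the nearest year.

approximately 14 years

Halving time ≈ 70 / 5 = 14.00 → 14 years.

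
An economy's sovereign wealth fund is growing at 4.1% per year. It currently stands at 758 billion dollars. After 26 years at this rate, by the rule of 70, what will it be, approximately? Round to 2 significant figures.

It doubles every 70/4.1 ≈ 17.07 years, so 26 years is 1.52 doublings.
2^1.52 ≈ 2.87; 758 × 2.87 ≈ 2200 billion dollars.

around 2200 billion dollars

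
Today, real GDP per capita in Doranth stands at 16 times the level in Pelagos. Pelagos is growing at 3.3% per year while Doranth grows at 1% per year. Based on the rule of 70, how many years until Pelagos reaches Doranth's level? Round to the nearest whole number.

about 122 years

The growth-rate gap is 3.3% − 1% = 2.3 percentage points.
So the ratio between them halves every 70/2.3 ≈ 30.43 years.
A 16 times gap closes after 4 halvings: 4 × 30.43 ≈ 122 years.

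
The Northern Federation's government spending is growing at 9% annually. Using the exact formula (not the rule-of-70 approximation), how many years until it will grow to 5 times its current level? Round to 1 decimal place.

t = ln(5) / ln(1 + 0.09) = 1.6094 / 0.086178 ≈ 18.68.

18.7 years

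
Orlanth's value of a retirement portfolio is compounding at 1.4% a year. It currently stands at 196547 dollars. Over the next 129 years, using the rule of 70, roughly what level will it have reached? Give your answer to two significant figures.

It doubles every 70/1.4 ≈ 50.00 years, so 129 years is 2.58 doublings.
2^2.58 ≈ 5.98; 196547 × 5.98 ≈ 1200000 dollars.

≈ 1200000 dollars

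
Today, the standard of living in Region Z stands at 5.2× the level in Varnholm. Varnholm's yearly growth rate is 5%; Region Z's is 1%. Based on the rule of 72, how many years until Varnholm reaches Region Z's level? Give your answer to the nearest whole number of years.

≈ 43 years

Varnholm gains on Region Z at 5% − 1% = 4 points a year.
At that relative rate the gap halves every 72/4 ≈ 18.00 years.
A 5.2× gap takes log₂(5.2) ≈ 2.38 halvings to close: 2.38 × 18.00 ≈ 43 years.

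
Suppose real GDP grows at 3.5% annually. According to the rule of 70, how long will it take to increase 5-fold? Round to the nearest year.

around 46 years

Doubling time ≈ 70/3.5 = 20.00 years.
Reaching 5× takes log₂(5) ≈ 2.32 doublings.
2.32 × 20.00 ≈ 46 years.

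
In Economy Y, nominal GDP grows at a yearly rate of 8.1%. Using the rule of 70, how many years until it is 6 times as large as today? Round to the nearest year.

≈ 22 years

One doubling takes 70/8.1 = 8.64 years.
6× is log₂ 6 ≈ 2.58 doublings, so ≈ 2.58 × 8.64 = 22 years.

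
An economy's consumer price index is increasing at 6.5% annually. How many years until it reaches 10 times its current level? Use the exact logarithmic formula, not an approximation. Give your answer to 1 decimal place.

t = ln(10) / ln(1 + 0.065) = 2.3026 / 0.062975 ≈ 36.56.

36.6 years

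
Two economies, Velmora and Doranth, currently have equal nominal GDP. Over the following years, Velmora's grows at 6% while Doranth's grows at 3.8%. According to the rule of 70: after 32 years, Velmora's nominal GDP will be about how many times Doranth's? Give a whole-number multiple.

about 2 times

Velmora pulls ahead at 2.2 pp per year, so the ratio doubles every 70/2.2 ≈ 31.82 years.
In 32 years that's 1.01 doublings: 2^1.01 ≈ 2.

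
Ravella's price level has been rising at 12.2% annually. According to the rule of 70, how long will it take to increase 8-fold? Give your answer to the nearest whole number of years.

≈ 17 years

At 12.2% it doubles every 70/12.2 ≈ 5.74 years.
8 = 2^3, so 3 doublings → 17 years.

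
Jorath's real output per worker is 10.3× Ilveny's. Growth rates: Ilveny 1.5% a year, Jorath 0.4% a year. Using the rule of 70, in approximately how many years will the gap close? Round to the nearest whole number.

roughly 214 years

Ilveny gains on Jorath at 1.5% − 0.4% = 1.1 points a year.
At that relative rate the gap halves every 70/1.1 ≈ 63.64 years.
A 10.3× gap takes log₂(10.3) ≈ 3.36 halvings to close: 3.36 × 63.64 ≈ 214 years.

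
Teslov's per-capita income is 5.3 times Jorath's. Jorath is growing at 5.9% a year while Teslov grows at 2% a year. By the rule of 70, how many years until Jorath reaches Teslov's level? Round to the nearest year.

The growth-rate gap is 5.9% − 2% = 3.9 percentage points.
So the ratio between them halves every 70/3.9 ≈ 17.95 years.
A 5.3 times gap takes log₂(5.3) ≈ 2.41 halvings to close: 2.41 × 17.95 ≈ 43 years.

around 43 years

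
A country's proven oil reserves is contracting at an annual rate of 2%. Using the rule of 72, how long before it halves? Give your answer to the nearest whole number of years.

Falling at 2%, it halves about every 72/2 = 36.00 years.

≈ 36 years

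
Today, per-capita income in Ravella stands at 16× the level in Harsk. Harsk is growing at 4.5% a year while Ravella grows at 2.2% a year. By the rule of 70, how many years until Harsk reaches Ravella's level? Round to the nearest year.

about 122 years

The growth-rate gap is 4.5% − 2.2% = 2.3 percentage points.
So the ratio between them halves every 70/2.3 ≈ 30.43 years.
A 16× gap closes after 4 halvings: 4 × 30.43 ≈ 122 years.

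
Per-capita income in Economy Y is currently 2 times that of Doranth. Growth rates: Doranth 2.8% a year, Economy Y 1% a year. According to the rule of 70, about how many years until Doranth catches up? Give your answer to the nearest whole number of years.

approximately 39 years

Doranth gains on Economy Y at 2.8% − 1% = 1.8 points a year.
At that relative rate the gap halves every 70/1.8 ≈ 38.89 years.
A 2 times gap closes after 1 halving: 1 × 38.89 ≈ 39 years.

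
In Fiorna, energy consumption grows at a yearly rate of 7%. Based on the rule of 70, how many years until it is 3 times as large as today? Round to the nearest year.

One doubling takes 70/7 = 10.00 years.
Reaching 3× takes log₂(3) ≈ 1.58 doublings.
1.58 × 10.00 ≈ 16 years.

around 16 years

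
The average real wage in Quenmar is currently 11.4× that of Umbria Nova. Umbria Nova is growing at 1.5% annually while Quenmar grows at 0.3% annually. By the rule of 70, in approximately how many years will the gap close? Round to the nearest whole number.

about 205 years

What matters is the difference: 1.2 pp.
Rule of 70 on the gap: the ratio halves every 70/1.2 ≈ 58.33 years.
An 11.4× gap takes log₂(11.4) ≈ 3.51 halvings to close: 3.51 × 58.33 ≈ 205 years.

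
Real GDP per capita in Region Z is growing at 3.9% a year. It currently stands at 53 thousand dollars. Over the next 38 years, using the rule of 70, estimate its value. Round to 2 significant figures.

≈ 230 thousand dollars

Doubling time ≈ 70/3.9 = 17.95 years.
38 years is 38/17.95 ≈ 2.12 doublings, a factor of 2^2.12 ≈ 4.35.
53 × 4.35 ≈ 230 thousand dollars.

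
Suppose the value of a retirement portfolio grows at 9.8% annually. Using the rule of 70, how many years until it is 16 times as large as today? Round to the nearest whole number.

29 years

At 9.8% it doubles every 70/9.8 ≈ 7.14 years.
16× is 4 doublings, so 4 × 7.14 ≈ 29 years.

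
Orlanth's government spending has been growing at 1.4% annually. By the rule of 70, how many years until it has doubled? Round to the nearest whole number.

At 1.4%, doubling takes about 70/1.4 = 50.00 years.

≈ 50 years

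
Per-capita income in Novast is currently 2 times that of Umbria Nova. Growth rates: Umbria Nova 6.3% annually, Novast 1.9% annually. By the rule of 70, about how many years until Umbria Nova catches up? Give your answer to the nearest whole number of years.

What matters is the difference: 4.4 pp.
Rule of 70 on the gap: the ratio halves every 70/4.4 ≈ 15.91 years.
A 2 times gap closes after 1 halving: 1 × 15.91 ≈ 16 years.

about 16 years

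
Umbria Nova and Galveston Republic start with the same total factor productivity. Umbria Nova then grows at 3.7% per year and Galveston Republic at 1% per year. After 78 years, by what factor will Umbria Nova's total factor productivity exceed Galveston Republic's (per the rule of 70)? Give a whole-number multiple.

Only the 2.7-point difference matters.
70/2.7 ≈ 25.93 years per doubling of the ratio; 78 years gives 3.01 doublings, so ≈ 8×.

approximately 8 times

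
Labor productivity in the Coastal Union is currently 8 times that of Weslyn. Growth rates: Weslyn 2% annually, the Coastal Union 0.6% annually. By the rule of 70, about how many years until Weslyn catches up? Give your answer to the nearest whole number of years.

around 150 years

What matters is the difference: 1.4 pp.
Rule of 70 on the gap: the ratio halves every 70/1.4 ≈ 50.00 years.
An 8 times gap closes after 3 halvings: 3 × 50.00 ≈ 150 years.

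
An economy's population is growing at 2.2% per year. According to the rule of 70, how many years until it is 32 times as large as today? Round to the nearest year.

Doubling time ≈ 70/2.2 = 31.82 years.
32× is 5 doublings, so 5 × 31.82 ≈ 159 years.

159 years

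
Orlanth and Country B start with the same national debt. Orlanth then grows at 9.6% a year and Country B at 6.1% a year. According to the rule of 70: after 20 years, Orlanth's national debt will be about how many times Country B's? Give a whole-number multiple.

Only the 3.5-point difference matters.
70/3.5 ≈ 20.00 years per doubling of the ratio; 20 years gives 1.00 doublings, so ≈ 2×.

around 2 times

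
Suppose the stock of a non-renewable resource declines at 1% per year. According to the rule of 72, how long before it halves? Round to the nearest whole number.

72 years

Falling at 1%, it halves about every 72/1 = 72.00 years.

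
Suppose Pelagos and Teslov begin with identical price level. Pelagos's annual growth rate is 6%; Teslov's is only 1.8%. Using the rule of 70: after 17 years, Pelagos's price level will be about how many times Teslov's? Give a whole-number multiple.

Pelagos pulls ahead at 4.2 pp per year, so the ratio doubles every 70/4.2 ≈ 16.67 years.
In 17 years that's 1.02 doublings: 2^1.02 ≈ 2.

approximately 2 times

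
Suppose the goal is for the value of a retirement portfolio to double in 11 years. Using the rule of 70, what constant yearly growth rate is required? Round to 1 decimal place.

6.4%

70 / 11 ≈ 6.36, so about 6.4% per year.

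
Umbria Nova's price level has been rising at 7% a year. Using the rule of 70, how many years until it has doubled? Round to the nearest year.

Doubling time ≈ 70 / 7 = 10.00 years.

10 years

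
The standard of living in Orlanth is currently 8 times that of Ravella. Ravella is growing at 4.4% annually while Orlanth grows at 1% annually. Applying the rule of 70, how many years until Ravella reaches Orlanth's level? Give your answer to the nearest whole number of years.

roughly 62 years

Ravella gains on Orlanth at 4.4% − 1% = 3.4 points a year.
At that relative rate the gap halves every 70/3.4 ≈ 20.59 years.
An 8 times gap closes after 3 halvings: 3 × 20.59 ≈ 62 years.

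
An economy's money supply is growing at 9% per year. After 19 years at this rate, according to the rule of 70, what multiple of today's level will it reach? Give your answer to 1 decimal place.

Doubles every ≈ 7.78 years (70/9).
19 years is 2.44 doublings; 2^2.44 ≈ 5.4×.

roughly 5.4 times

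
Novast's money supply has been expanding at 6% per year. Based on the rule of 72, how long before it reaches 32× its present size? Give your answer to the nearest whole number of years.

60 years

One doubling takes 72/6 = 12.00 years.
32× is 5 doublings, so 5 × 12.00 ≈ 60 years.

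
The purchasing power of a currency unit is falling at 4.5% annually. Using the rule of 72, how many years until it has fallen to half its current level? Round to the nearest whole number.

Halving time ≈ 72 / 4.5 = 16.00 → 16 years.

about 16 years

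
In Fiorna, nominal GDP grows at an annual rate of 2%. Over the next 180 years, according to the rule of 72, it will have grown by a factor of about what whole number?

32 times

Doubling time ≈ 72/2 = 36.00 years.
180/36.00 ≈ 5 doublings, so about 2^5 = 32×.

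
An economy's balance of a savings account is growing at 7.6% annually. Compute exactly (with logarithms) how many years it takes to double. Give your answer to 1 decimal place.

9.5 years

t = ln(2) / ln(1 + 0.076) = 0.6931 / 0.073250 ≈ 9.46.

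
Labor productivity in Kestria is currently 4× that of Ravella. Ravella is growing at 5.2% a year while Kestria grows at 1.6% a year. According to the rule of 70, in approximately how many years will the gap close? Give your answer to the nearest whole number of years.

Ravella gains on Kestria at 5.2% − 1.6% = 3.6 points a year.
At that relative rate the gap halves every 70/3.6 ≈ 19.44 years.
A 4× gap closes after 2 halvings: 2 × 19.44 ≈ 39 years.

roughly 39 years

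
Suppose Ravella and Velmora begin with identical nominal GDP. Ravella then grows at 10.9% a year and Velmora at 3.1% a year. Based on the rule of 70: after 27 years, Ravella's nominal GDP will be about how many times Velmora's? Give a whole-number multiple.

Rate gap = 10.9% − 3.1% = 7.8 points.
The ratio doubles every 70/7.8 ≈ 8.97 years.
27/8.97 ≈ 3.01 doublings → ratio ≈ 2^3.01 ≈ 8.

≈ 8 times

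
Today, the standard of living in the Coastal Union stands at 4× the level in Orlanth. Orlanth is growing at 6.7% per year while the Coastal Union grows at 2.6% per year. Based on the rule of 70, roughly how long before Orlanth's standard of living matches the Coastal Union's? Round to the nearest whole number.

The growth-rate gap is 6.7% − 2.6% = 4.1 percentage points.
So the ratio between them halves every 70/4.1 ≈ 17.07 years.
A 4× gap closes after 2 halvings: 2 × 17.07 ≈ 34 years.

≈ 34 years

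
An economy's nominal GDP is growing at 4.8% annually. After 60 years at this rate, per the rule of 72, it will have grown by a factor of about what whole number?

Doubling time ≈ 72/4.8 = 15.00 years.
60/15.00 ≈ 4 doublings, so about 2^4 = 16×.

approximately 16 times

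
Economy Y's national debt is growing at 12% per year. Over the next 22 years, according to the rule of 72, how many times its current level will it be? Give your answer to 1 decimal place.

around 12.7 times

Doubling time ≈ 72/12 = 6.00 years.
22 years / 6.00 ≈ 3.67 doublings → factor 2^3.67 ≈ 12.7.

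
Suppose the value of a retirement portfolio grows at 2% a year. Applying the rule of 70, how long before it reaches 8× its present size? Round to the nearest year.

At 2% it doubles every 70/2 ≈ 35.00 years.
Getting to 8× needs 3 doublings: 3 × 35.00 ≈ 105 years.

≈ 105 years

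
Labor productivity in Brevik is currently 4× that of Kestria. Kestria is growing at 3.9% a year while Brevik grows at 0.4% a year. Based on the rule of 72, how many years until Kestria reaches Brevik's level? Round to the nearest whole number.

What matters is the difference: 3.5 pp.
Rule of 72 on the gap: the ratio halves every 72/3.5 ≈ 20.57 years.
A 4× gap closes after 2 halvings: 2 × 20.57 ≈ 41 years.

roughly 41 years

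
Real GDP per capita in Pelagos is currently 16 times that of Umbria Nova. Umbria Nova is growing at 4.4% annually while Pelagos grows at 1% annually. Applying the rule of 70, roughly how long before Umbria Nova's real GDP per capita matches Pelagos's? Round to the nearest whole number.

The growth-rate gap is 4.4% − 1% = 3.4 percentage points.
So the ratio between them halves every 70/3.4 ≈ 20.59 years.
A 16 times gap closes after 4 halvings: 4 × 20.59 ≈ 82 years.

roughly 82 years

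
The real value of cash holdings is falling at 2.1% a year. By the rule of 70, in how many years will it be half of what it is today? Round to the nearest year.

The rule works in reverse for decay: 70/2.1 ≈ 33.33 years to halve.

≈ 33 years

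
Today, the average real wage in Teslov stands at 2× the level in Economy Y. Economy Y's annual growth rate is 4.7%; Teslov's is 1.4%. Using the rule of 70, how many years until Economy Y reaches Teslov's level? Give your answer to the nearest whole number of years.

21 years

What matters is the difference: 3.3 pp.
Rule of 70 on the gap: the ratio halves every 70/3.3 ≈ 21.21 years.
A 2× gap closes after 1 halving: 1 × 21.21 ≈ 21 years.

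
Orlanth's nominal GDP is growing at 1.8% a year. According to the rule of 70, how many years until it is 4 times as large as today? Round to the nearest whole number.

≈ 78 years

At 1.8% it doubles every 70/1.8 ≈ 38.89 years.
4 = 2^2, so 2 doublings → 78 years.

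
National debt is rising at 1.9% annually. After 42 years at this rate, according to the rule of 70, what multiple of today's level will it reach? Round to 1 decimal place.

approximately 2.2 times

Doubles every ≈ 36.84 years (70/1.9).
42 years is 1.14 doublings; 2^1.14 ≈ 2.2×.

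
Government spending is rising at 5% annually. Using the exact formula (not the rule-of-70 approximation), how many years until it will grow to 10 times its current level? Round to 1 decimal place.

47.2 years

t = ln(10) / ln(1 + 0.05) = 2.3026 / 0.048790 ≈ 47.19.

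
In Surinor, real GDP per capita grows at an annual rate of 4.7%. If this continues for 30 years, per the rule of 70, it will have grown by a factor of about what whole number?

approximately 4 times

70/4.7 ≈ 14.89 years per doubling.
30 years fits 2 doublings: 2^2 = 4.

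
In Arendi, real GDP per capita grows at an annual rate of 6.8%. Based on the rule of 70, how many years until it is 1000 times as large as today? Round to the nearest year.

Doubling time ≈ 70/6.8 = 10.29 years.
Reaching 1000× takes log₂(1000) ≈ 9.97 doublings.
9.97 × 10.29 ≈ 103 years.

103 years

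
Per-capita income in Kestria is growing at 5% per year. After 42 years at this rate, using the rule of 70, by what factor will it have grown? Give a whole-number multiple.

70/5 ≈ 14.00 years per doubling.
42 years fits 3 doublings: 2^3 = 8.

8 times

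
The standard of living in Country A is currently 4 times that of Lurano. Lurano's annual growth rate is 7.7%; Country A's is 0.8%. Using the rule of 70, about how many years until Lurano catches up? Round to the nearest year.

Lurano gains on Country A at 7.7% − 0.8% = 6.9 points a year.
At that relative rate the gap halves every 70/6.9 ≈ 10.14 years.
A 4 times gap closes after 2 halvings: 2 × 10.14 ≈ 20 years.

≈ 20 years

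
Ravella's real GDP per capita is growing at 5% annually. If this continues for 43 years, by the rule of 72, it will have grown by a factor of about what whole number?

≈ 8 times

Doubling time ≈ 72/5 = 14.40 years.
43/14.40 ≈ 3 doublings, so about 2^3 = 8×.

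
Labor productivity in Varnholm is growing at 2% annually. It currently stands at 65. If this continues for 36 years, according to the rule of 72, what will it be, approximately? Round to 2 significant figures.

≈ 130

Doubling time ≈ 72/2 = 36.00 years.
36 years is 36/36.00 ≈ 1.00 doublings, a factor of 2^1.00 ≈ 2.00.
65 × 2.00 ≈ 130.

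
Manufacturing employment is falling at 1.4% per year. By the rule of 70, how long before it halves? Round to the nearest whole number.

Falling at 1.4%, it halves about every 70/1.4 = 50.00 years.

50 years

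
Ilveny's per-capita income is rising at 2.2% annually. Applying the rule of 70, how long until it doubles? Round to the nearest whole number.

At 2.2%, doubling takes about 70/2.2 = 31.82 years.

roughly 32 years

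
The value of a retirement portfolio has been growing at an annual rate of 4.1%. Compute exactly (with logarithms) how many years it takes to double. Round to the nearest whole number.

t = ln(2) / ln(1 + 0.041) = 0.6931 / 0.040182 ≈ 17.25.
≈ 17 years.

17 years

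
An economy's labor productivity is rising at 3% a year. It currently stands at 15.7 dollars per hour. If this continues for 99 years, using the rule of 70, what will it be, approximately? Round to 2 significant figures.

300 dollars per hour

It doubles every 70/3 ≈ 23.33 years, so 99 years is 4.24 doublings.
2^4.24 ≈ 18.90; 15.7 × 18.90 ≈ 300 dollars per hour.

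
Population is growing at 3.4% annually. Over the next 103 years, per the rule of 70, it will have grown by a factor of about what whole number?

70/3.4 ≈ 20.59 years per doubling.
103 years fits 5 doublings: 2^5 = 32.

approximately 32 times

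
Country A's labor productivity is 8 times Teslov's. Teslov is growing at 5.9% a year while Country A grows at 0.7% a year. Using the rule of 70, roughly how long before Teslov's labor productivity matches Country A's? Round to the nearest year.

roughly 40 years

What matters is the difference: 5.2 pp.
Rule of 70 on the gap: the ratio halves every 70/5.2 ≈ 13.46 years.
An 8 times gap closes after 3 halvings: 3 × 13.46 ≈ 40 years.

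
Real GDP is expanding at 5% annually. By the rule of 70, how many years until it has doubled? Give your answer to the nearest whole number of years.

14 years

At 5%, doubling takes about 70/5 = 14.00 years.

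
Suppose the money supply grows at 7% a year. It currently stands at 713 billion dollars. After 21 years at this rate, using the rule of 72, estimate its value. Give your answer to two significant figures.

≈ 2900 billion dollars

Doubling time ≈ 72/7 = 10.29 years.
21 years is 21/10.29 ≈ 2.04 doublings, a factor of 2^2.04 ≈ 4.11.
713 × 4.11 ≈ 2900 billion dollars.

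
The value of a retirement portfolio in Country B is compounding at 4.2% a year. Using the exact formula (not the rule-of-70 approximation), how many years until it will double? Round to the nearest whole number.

17 years

t = ln(2) / ln(1 + 0.042) = 0.6931 / 0.041142 ≈ 16.85.
≈ 17 years.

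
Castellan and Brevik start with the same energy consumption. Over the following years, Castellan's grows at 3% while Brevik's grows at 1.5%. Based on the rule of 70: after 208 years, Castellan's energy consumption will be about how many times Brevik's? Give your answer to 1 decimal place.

Rate gap = 3% − 1.5% = 1.5 points.
The ratio doubles every 70/1.5 ≈ 46.67 years.
208/46.67 ≈ 4.46 doublings → ratio ≈ 2^4.46 ≈ 22.0.

22.0 times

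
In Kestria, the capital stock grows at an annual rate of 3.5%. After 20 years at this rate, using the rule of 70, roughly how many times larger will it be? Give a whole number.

70/3.5 ≈ 20.00 years per doubling.
20 years fits 1 doubling: 2^1 = 2.

≈ 2 times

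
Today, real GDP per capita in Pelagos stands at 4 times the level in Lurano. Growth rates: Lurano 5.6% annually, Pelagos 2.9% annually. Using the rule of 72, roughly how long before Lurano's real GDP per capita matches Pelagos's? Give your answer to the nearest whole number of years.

Lurano gains on Pelagos at 5.6% − 2.9% = 2.7 points a year.
At that relative rate the gap halves every 72/2.7 ≈ 26.67 years.
A 4 times gap closes after 2 halvings: 2 × 26.67 ≈ 53 years.

≈ 53 years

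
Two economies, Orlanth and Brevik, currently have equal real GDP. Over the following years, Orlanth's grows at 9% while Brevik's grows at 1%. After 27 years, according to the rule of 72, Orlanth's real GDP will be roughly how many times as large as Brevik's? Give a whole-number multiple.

Orlanth pulls ahead at 8 pp per year, so the ratio doubles every 72/8 ≈ 9.00 years.
In 27 years that's 3.00 doublings: 2^3.00 ≈ 8.

around 8 times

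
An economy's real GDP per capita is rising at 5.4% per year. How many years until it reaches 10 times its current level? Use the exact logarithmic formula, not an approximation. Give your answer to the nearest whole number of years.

t = ln(10) / ln(1 + 0.054) = 2.3026 / 0.052592 ≈ 43.78.
≈ 44 years.

44 years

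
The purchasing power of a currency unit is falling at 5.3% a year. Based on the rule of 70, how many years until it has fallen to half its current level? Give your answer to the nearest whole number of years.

The rule works in reverse for decay: 70/5.3 ≈ 13.21 years to halve.

around 13 years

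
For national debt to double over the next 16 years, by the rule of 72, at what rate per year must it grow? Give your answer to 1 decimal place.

72 / 16 ≈ 4.50, so about 4.5% per year.

roughly 4.5%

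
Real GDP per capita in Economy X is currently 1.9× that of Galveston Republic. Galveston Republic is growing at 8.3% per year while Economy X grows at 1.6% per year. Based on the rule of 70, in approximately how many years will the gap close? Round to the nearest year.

around 10 years

The growth-rate gap is 8.3% − 1.6% = 6.7 percentage points.
So the ratio between them halves every 70/6.7 ≈ 10.45 years.
A 1.9× gap takes log₂(1.9) ≈ 0.93 halvings to close: 0.93 × 10.45 ≈ 10 years.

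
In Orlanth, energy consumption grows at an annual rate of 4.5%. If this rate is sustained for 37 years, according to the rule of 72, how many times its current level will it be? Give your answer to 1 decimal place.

Doubles every ≈ 16.00 years (72/4.5).
37 years is 2.31 doublings; 2^2.31 ≈ 5.0×.

about 5.0 times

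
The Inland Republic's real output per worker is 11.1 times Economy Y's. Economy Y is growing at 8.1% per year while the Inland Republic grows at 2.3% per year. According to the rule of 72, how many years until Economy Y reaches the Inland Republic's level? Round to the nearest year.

Economy Y gains on the Inland Republic at 8.1% − 2.3% = 5.8 points a year.
At that relative rate the gap halves every 72/5.8 ≈ 12.41 years.
An 11.1 times gap takes log₂(11.1) ≈ 3.47 halvings to close: 3.47 × 12.41 ≈ 43 years.

roughly 43 years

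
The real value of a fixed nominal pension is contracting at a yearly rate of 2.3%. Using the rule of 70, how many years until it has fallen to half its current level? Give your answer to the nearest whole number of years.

Falling at 2.3%, it halves about every 70/2.3 = 30.43 years.

around 30 years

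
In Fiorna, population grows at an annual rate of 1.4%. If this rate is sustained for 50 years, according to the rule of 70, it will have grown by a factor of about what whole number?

approximately 2 times

Doubling time ≈ 70/1.4 = 50.00 years.
50/50.00 ≈ 1 doubling, so about 2^1 = 2×.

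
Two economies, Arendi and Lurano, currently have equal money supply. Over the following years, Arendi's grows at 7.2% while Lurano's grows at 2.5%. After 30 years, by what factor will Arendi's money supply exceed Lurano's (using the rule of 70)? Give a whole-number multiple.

Rate gap = 7.2% − 2.5% = 4.7 points.
The ratio doubles every 70/4.7 ≈ 14.89 years.
30/14.89 ≈ 2.01 doublings → ratio ≈ 2^2.01 ≈ 4.

4 times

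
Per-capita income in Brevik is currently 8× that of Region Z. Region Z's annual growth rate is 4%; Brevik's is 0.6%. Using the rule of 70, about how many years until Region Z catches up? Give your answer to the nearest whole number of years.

around 62 years

What matters is the difference: 3.4 pp.
Rule of 70 on the gap: the ratio halves every 70/3.4 ≈ 20.59 years.
An 8× gap closes after 3 halvings: 3 × 20.59 ≈ 62 years.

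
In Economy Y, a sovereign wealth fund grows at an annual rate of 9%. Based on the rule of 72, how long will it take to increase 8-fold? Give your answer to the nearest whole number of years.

At 9% it doubles every 72/9 ≈ 8.00 years.
Getting to 8× needs 3 doublings: 3 × 8.00 ≈ 24 years.

roughly 24 years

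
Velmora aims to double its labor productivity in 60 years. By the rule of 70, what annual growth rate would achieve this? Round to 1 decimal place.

about 1.2% annually

70 / 60 ≈ 1.17, so about 1.2% annually.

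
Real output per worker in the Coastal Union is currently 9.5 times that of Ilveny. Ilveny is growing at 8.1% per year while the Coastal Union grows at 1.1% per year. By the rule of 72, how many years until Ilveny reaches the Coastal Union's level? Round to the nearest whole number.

The growth-rate gap is 8.1% − 1.1% = 7 percentage points.
So the ratio between them halves every 72/7 ≈ 10.29 years.
A 9.5 times gap takes log₂(9.5) ≈ 3.25 halvings to close: 3.25 × 10.29 ≈ 33 years.

about 33 years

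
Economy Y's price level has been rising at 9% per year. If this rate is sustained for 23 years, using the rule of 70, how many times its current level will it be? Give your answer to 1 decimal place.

7.8 times

Doubling time ≈ 70/9 = 7.78 years.
23 years / 7.78 ≈ 2.96 doublings → factor 2^2.96 ≈ 7.8.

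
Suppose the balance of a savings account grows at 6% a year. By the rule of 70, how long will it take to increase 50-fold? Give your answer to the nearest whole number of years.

At 6% it doubles every 70/6 ≈ 11.67 years.
50× is log₂ 50 ≈ 5.64 doublings, so ≈ 5.64 × 11.67 = 66 years.

around 66 years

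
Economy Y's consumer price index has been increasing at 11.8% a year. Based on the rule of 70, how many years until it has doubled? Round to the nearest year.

Doubling time ≈ 70 / 11.8 = 5.93 years.

6 years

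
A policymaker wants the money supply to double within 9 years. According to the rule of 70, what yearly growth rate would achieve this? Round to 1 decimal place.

approximately 7.8%

70 / 9 ≈ 7.78, so about 7.8% per year.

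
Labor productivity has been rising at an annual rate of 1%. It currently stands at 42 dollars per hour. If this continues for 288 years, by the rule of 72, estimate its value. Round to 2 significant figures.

It doubles every 72/1 ≈ 72.00 years, so 288 years is 4.00 doublings.
2^4.00 ≈ 16.00; 42 × 16.00 ≈ 670 dollars per hour.

about 670 dollars per hour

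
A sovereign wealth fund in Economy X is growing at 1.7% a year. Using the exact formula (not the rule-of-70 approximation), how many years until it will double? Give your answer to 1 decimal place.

t = ln(2) / ln(1 + 0.017) = 0.6931 / 0.016857 ≈ 41.12.

41.1 years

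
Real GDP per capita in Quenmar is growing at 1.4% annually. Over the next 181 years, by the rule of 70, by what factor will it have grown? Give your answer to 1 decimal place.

Doubling time ≈ 70/1.4 = 50.00 years.
181 years / 50.00 ≈ 3.62 doublings → factor 2^3.62 ≈ 12.3.

≈ 12.3 times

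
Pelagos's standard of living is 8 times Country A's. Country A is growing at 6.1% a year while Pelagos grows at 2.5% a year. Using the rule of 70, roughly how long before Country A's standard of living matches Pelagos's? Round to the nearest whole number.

roughly 58 years

The growth-rate gap is 6.1% − 2.5% = 3.6 percentage points.
So the ratio between them halves every 70/3.6 ≈ 19.44 years.
An 8 times gap closes after 3 halvings: 3 × 19.44 ≈ 58 years.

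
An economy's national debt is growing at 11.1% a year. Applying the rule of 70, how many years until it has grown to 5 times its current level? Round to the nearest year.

about 15 years

At 11.1% it doubles every 70/11.1 ≈ 6.31 years.
Reaching 5× takes log₂(5) ≈ 2.32 doublings.
2.32 × 6.31 ≈ 15 years.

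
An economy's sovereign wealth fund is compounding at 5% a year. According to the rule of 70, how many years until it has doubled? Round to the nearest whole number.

70/5 ≈ 14.00, so it doubles roughly every 14 years.

roughly 14 years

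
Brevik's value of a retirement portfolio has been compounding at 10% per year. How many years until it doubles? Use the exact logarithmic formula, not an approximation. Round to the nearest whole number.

t = ln(2) / ln(1 + 0.1) = 0.6931 / 0.095310 ≈ 7.27.
≈ 7 years.

7 years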